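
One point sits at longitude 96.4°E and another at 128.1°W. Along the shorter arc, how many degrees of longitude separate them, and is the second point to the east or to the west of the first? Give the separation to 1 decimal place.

135.5° east

Raw difference: -128.1 − 96.4 = -224.5°.
Normalise into (−180°, 180°]: -224.5° + 360° = 135.5°.
Positive ⇒ the second point lies to the east; separation 135.5°.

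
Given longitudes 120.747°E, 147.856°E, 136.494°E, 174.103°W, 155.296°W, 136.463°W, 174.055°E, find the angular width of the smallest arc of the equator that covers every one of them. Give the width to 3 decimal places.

102.790°

Sort the longitudes: -174.103°, -155.296°, -136.463°, +120.747°, +136.494°, +147.856°, +174.055°.
Eastward gaps between consecutive values (wrapping around): 18.807°, 18.833°, 257.210°, 15.747°, 11.362°, 26.199°, 11.842°.
Largest gap = 257.210° ⇒ minimal covering band is its complement: 360° − 257.210° = 102.790°.
Band runs from +120.747° eastward to -136.463°, crossing the antimeridian.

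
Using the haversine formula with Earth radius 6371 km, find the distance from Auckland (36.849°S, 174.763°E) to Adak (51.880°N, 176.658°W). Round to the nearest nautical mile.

Δλ = -176.658 − 174.763 = -351.421°; wrapped into (−180°, 180°]: 8.579°.
Δφ = 51.880 − -36.849 = 88.729°.
a = sin²(Δφ/2) + cos φ₁ · cos φ₂ · sin²(Δλ/2) = 0.491673.
c = 2·atan2(√a, √(1−a)) = 1.55414 rad → d = 6371·c ≈ 9901.43 km ≈ 5346.35 nmi.

5346 nmi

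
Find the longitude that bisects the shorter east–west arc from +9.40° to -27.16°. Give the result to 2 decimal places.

Signed shortest Δλ from +9.40° to -27.16° is -36.56°.
Midpoint longitude = +9.40° + (-36.56°)/2 = +9.40° − 18.28° = -8.88°.

-8.88°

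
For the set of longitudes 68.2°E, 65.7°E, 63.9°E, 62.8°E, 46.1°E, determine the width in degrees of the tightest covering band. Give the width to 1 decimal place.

Sort the longitudes: +46.1°, +62.8°, +63.9°, +65.7°, +68.2°.
Eastward gaps between consecutive values (wrapping around): 16.7°, 1.1°, 1.8°, 2.5°, 337.9°.
Largest gap = 337.9° ⇒ minimal covering band is its complement: 360° − 337.9° = 22.1°.
Band runs from +46.1° eastward to +68.2°.

22.1°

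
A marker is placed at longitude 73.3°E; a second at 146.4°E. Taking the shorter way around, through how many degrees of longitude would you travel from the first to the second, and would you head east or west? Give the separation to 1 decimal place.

73.1° east

Raw difference: 146.4 − 73.3 = 73.1°.
Normalise into (−180°, 180°]: 73.1° stays 73.1°.
Positive ⇒ the second point lies to the east; separation 73.1°.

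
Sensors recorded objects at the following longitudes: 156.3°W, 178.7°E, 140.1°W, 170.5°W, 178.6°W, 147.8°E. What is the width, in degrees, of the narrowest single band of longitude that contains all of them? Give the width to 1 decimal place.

Sort the longitudes: -178.6°, -170.5°, -156.3°, -140.1°, +147.8°, +178.7°.
Eastward gaps between consecutive values (wrapping around): 8.1°, 14.2°, 16.2°, 287.9°, 30.9°, 2.7°.
Largest gap = 287.9° ⇒ minimal covering band is its complement: 360° − 287.9° = 72.1°.
Band runs from +147.8° eastward to -140.1°, crossing the antimeridian.

72.1°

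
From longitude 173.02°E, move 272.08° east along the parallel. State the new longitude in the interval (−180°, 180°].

Start at +173.02°; shift +272.08° → +445.10°.
+445.10° lies outside (−180°, 180°]; subtract 360° → +85.10°.

85.10°E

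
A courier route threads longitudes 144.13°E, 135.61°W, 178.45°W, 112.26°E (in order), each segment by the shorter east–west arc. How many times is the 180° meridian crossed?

Leg 1: +144.13° → -135.61°, shortest Δλ = 80.26° (east) — crosses 180°.
Leg 2: -135.61° → -178.45°, shortest Δλ = -42.84° (west) — does not cross 180°.
Leg 3: -178.45° → +112.26°, shortest Δλ = -69.29° (west) — crosses 180°.
Total crossings: 2.

2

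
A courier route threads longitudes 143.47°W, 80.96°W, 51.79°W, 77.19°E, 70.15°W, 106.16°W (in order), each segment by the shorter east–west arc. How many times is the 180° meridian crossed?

0

Leg 1: -143.47° → -80.96°, shortest Δλ = 62.51° (east) — does not cross 180°.
Leg 2: -80.96° → -51.79°, shortest Δλ = 29.17° (east) — does not cross 180°.
Leg 3: -51.79° → +77.19°, shortest Δλ = 128.98° (east) — does not cross 180°.
Leg 4: +77.19° → -70.15°, shortest Δλ = -147.34° (west) — does not cross 180°.
Leg 5: -70.15° → -106.16°, shortest Δλ = -36.01° (west) — does not cross 180°.
Total crossings: 0.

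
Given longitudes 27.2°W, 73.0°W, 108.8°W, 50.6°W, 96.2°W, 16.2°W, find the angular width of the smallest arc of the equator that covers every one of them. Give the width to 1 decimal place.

92.6°

Sort the longitudes: -108.8°, -96.2°, -73.0°, -50.6°, -27.2°, -16.2°.
Eastward gaps between consecutive values (wrapping around): 12.6°, 23.2°, 22.4°, 23.4°, 11.0°, 267.4°.
Largest gap = 267.4° ⇒ minimal covering band is its complement: 360° − 267.4° = 92.6°.
Band runs from -108.8° eastward to -16.2°.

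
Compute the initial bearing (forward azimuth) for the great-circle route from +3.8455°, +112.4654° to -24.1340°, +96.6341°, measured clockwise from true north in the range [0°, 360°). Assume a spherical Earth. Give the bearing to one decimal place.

208.1°

Δλ = 96.6341 − 112.4654 = -15.8313°.
θ = atan2( sin Δλ · cos φ₂ , cos φ₁ · sin φ₂ − sin φ₁ · cos φ₂ · cos Δλ )
  = atan2(-0.24896, -0.46683) = -151.929° → normalised to [0°, 360°): 208.071°.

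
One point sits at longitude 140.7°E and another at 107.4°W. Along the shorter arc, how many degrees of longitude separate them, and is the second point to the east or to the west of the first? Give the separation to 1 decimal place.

Raw difference: -107.4 − 140.7 = -248.1°.
Normalise into (−180°, 180°]: -248.1° + 360° = 111.9°.
Positive ⇒ the second point lies to the east; separation 111.9°.

111.9° east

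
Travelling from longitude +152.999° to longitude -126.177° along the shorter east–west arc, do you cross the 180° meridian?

Naïve |-126.177 − 152.999| = 279.176° > 180°, so the shorter arc goes the other way round — across 180°.
Signed shortest Δλ = ((-126.177 − 152.999 + 180) mod 360) − 180 = 80.824°.
Going east by 80.824° from +152.999° passes through 180° before reaching -126.177°.

Yes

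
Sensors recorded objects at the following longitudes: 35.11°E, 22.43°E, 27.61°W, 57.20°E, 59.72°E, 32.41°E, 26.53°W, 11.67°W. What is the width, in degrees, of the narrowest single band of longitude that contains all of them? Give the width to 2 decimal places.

87.33°

Sort the longitudes: -27.61°, -26.53°, -11.67°, +22.43°, +32.41°, +35.11°, +57.20°, +59.72°.
Eastward gaps between consecutive values (wrapping around): 1.08°, 14.86°, 34.10°, 9.98°, 2.70°, 22.09°, 2.52°, 272.67°.
Largest gap = 272.67° ⇒ minimal covering band is its complement: 360° − 272.67° = 87.33°.
Band runs from -27.61° eastward to +59.72°.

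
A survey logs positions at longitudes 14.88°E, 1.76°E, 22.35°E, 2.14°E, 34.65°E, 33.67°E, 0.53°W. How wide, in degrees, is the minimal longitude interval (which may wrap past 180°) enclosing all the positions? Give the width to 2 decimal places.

Sort the longitudes: -0.53°, +1.76°, +2.14°, +14.88°, +22.35°, +33.67°, +34.65°.
Eastward gaps between consecutive values (wrapping around): 2.29°, 0.38°, 12.74°, 7.47°, 11.32°, 0.98°, 324.82°.
Largest gap = 324.82° ⇒ minimal covering band is its complement: 360° − 324.82° = 35.18°.
Band runs from -0.53° eastward to +34.65°.

35.18°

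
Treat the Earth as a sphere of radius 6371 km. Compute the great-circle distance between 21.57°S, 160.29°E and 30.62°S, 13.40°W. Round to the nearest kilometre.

Δλ = -13.40 − 160.29 = -173.69°.
Δφ = -30.62 − -21.57 = -9.05°.
a = sin²(Δφ/2) + cos φ₁ · cos φ₂ · sin²(Δλ/2) = 0.804098.
c = 2·atan2(√a, √(1−a)) = 2.22458 rad → d = 6371·c ≈ 14172.82 km.

14173 km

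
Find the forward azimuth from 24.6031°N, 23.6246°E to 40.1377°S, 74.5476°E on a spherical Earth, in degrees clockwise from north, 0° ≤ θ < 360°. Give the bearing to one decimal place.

Δλ = 74.5476 − 23.6246 = 50.9230°.
θ = atan2( sin Δλ · cos φ₂ , cos φ₁ · sin φ₂ − sin φ₁ · cos φ₂ · cos Δλ )
  = atan2(0.59348, -0.78674) = 142.971° → normalised to [0°, 360°): 142.971°.

143.0°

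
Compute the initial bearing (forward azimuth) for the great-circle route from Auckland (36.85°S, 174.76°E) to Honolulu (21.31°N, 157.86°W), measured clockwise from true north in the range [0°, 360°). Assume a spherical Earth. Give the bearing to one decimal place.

Δλ = -157.86 − 174.76 = -332.62°; wrapped into (−180°, 180°]: 27.38°.
θ = atan2( sin Δλ · cos φ₂ , cos φ₁ · sin φ₂ − sin φ₁ · cos φ₂ · cos Δλ )
  = atan2(0.42845, 0.78693) = 28.566° → normalised to [0°, 360°): 28.566°.

28.6°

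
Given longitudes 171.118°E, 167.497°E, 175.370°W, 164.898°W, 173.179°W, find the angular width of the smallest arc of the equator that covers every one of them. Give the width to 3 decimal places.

Sort the longitudes: -175.370°, -173.179°, -164.898°, +167.497°, +171.118°.
Eastward gaps between consecutive values (wrapping around): 2.191°, 8.281°, 332.395°, 3.621°, 13.512°.
Largest gap = 332.395° ⇒ minimal covering band is its complement: 360° − 332.395° = 27.605°.
Band runs from +167.497° eastward to -164.898°, crossing the antimeridian.

27.605°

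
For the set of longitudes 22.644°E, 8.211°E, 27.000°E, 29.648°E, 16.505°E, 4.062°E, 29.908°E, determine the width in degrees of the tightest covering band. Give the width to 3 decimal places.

Sort the longitudes: +4.062°, +8.211°, +16.505°, +22.644°, +27.000°, +29.648°, +29.908°.
Eastward gaps between consecutive values (wrapping around): 4.149°, 8.294°, 6.139°, 4.356°, 2.648°, 0.260°, 334.154°.
Largest gap = 334.154° ⇒ minimal covering band is its complement: 360° − 334.154° = 25.846°.
Band runs from +4.062° eastward to +29.908°.

25.846°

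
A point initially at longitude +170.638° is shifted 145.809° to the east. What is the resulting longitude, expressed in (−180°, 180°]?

Start at +170.638°; shift +145.809° → +316.447°.
+316.447° lies outside (−180°, 180°]; subtract 360° → -43.553°.

-43.553°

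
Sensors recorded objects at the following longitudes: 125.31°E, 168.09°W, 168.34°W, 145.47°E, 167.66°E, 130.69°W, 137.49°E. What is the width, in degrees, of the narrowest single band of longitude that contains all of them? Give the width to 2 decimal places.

104.00°

Sort the longitudes: -168.34°, -168.09°, -130.69°, +125.31°, +137.49°, +145.47°, +167.66°.
Eastward gaps between consecutive values (wrapping around): 0.25°, 37.40°, 256.00°, 12.18°, 7.98°, 22.19°, 24.00°.
Largest gap = 256.00° ⇒ minimal covering band is its complement: 360° − 256.00° = 104.00°.
Band runs from +125.31° eastward to -130.69°, crossing the antimeridian.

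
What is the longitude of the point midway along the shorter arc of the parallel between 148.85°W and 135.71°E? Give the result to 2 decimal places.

Signed shortest Δλ from -148.85° to +135.71° is -75.44°.
Midpoint longitude = -148.85° + (-75.44°)/2 = -148.85° − 37.72° = -186.57°.
Normalise into (−180°, 180°]: +173.43°.
(The naïve average (-148.85 + +135.71)/2 = -6.57° is on the wrong side of the globe.)

173.43°E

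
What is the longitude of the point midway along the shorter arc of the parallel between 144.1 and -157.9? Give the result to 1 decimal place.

+173.1°

Signed shortest Δλ from +144.1° to -157.9° is +58.0°.
Midpoint longitude = +144.1° + (+58.0°)/2 = +144.1° + 29.0° = +173.1°.
(The naïve average (+144.1 + -157.9)/2 = -6.9° is on the wrong side of the globe.)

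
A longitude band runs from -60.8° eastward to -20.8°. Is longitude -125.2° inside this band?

Band width going east from -60.8° to -20.8°: ((-20.8 − -60.8) mod 360) = 40.0°.
Offset of -125.2° east of the west edge: ((-125.2 − -60.8) mod 360) = 295.6°.
295.6° > 40.0° ⇒ outside.

No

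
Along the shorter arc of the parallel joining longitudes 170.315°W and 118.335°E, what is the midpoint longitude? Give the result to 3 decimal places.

154.010°E

Signed shortest Δλ from -170.315° to +118.335° is -71.350°.
Midpoint longitude = -170.315° + (-71.350°)/2 = -170.315° − 35.675° = -205.990°.
Normalise into (−180°, 180°]: +154.010°.
(The naïve average (-170.315 + +118.335)/2 = -25.99° is on the wrong side of the globe.)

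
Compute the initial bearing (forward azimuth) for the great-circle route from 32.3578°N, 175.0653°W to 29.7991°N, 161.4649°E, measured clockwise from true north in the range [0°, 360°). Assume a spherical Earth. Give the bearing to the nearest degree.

Δλ = 161.4649 − -175.0653 = 336.5302°; wrapped into (−180°, 180°]: -23.4698°.
θ = atan2( sin Δλ · cos φ₂ , cos φ₁ · sin φ₂ − sin φ₁ · cos φ₂ · cos Δλ )
  = atan2(-0.34560, -0.00622) = -91.031° → normalised to [0°, 360°): 268.969°.

269°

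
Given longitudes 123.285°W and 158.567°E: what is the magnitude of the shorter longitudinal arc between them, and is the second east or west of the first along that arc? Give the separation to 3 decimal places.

78.148° west

Raw difference: 158.567 − -123.285 = 281.852°.
Normalise into (−180°, 180°]: 281.852° − 360° = -78.148°.
Negative ⇒ the second point lies to the west; separation 78.148°.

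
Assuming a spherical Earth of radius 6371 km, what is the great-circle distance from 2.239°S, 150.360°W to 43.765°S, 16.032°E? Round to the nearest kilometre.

14723 km

Δλ = 16.032 − -150.360 = 166.392°.
Δφ = -43.765 − -2.239 = -41.526°.
a = sin²(Δφ/2) + cos φ₁ · cos φ₂ · sin²(Δλ/2) = 0.837175.
c = 2·atan2(√a, √(1−a)) = 2.31088 rad → d = 6371·c ≈ 14722.62 km.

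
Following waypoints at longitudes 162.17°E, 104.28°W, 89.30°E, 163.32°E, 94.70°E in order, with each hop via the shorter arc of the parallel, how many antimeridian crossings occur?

2

Leg 1: +162.17° → -104.28°, shortest Δλ = 93.55° (east) — crosses 180°.
Leg 2: -104.28° → +89.30°, shortest Δλ = -166.42° (west) — crosses 180°.
Leg 3: +89.30° → +163.32°, shortest Δλ = 74.02° (east) — does not cross 180°.
Leg 4: +163.32° → +94.70°, shortest Δλ = -68.62° (west) — does not cross 180°.
Total crossings: 2.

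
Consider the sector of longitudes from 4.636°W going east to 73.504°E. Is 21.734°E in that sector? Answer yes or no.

Yes

Band width going east from -4.636° to +73.504°: ((73.504 − -4.636) mod 360) = 78.140°.
Offset of +21.734° east of the west edge: ((21.734 − -4.636) mod 360) = 26.370°.
26.370° ≤ 78.140° ⇒ inside.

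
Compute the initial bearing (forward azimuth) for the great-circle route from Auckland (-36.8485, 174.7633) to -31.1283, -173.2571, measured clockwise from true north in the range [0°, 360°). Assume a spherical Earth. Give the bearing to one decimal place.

Δλ = -173.2571 − 174.7633 = -348.0204°; wrapped into (−180°, 180°]: 11.9796°.
θ = atan2( sin Δλ · cos φ₂ , cos φ₁ · sin φ₂ − sin φ₁ · cos φ₂ · cos Δλ )
  = atan2(0.17768, 0.08849) = 63.525° → normalised to [0°, 360°): 63.525°.

63.5°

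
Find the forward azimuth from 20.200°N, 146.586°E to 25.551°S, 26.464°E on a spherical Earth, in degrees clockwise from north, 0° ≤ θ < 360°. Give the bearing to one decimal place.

252.3°

Δλ = 26.464 − 146.586 = -120.122°.
θ = atan2( sin Δλ · cos φ₂ , cos φ₁ · sin φ₂ − sin φ₁ · cos φ₂ · cos Δλ )
  = atan2(-0.78037, -0.24845) = -107.660° → normalised to [0°, 360°): 252.340°.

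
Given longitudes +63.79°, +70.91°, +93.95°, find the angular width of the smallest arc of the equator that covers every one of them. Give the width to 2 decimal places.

30.16°

Sort the longitudes: +63.79°, +70.91°, +93.95°.
Eastward gaps between consecutive values (wrapping around): 7.12°, 23.04°, 329.84°.
Largest gap = 329.84° ⇒ minimal covering band is its complement: 360° − 329.84° = 30.16°.
Band runs from +63.79° eastward to +93.95°.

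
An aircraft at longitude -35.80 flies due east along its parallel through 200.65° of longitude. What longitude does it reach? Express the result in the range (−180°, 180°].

+164.85°

Start at -35.80°; shift +200.65° → +164.85°.
+164.85° already lies in (−180°, 180°].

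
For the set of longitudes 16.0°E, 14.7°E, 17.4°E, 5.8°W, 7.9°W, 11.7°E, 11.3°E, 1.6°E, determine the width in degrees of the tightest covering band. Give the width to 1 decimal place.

Sort the longitudes: -7.9°, -5.8°, +1.6°, +11.3°, +11.7°, +14.7°, +16.0°, +17.4°.
Eastward gaps between consecutive values (wrapping around): 2.1°, 7.4°, 9.7°, 0.4°, 3.0°, 1.3°, 1.4°, 334.7°.
Largest gap = 334.7° ⇒ minimal covering band is its complement: 360° − 334.7° = 25.3°.
Band runs from -7.9° eastward to +17.4°.

25.3°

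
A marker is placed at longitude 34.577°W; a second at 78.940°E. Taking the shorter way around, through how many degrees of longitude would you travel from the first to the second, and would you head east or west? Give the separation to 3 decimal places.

Raw difference: 78.940 − -34.577 = 113.517°.
Normalise into (−180°, 180°]: 113.517° stays 113.517°.
Positive ⇒ the second point lies to the east; separation 113.517°.

113.517° east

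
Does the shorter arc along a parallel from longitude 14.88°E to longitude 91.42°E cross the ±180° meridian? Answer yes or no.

Signed shortest Δλ = ((91.42 − 14.88 + 180) mod 360) − 180 = 76.54°.
Going east by 76.54° from +14.88° reaches +91.42° without touching 180°.

No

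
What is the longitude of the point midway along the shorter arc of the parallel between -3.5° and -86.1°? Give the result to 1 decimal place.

-44.8°

Signed shortest Δλ from -3.5° to -86.1° is -82.6°.
Midpoint longitude = -3.5° + (-82.6°)/2 = -3.5° − 41.3° = -44.8°.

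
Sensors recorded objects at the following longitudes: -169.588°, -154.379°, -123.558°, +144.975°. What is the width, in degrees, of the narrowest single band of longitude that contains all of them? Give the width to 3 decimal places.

Sort the longitudes: -169.588°, -154.379°, -123.558°, +144.975°.
Eastward gaps between consecutive values (wrapping around): 15.209°, 30.821°, 268.533°, 45.437°.
Largest gap = 268.533° ⇒ minimal covering band is its complement: 360° − 268.533° = 91.467°.
Band runs from +144.975° eastward to -123.558°, crossing the antimeridian.

91.467°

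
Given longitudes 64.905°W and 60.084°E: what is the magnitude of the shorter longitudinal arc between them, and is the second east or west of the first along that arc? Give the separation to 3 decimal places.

Raw difference: 60.084 − -64.905 = 124.989°.
Normalise into (−180°, 180°]: 124.989° stays 124.989°.
Positive ⇒ the second point lies to the east; separation 124.989°.

124.989° east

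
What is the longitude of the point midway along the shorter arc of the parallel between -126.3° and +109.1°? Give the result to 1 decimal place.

Signed shortest Δλ from -126.3° to +109.1° is -124.6°.
Midpoint longitude = -126.3° + (-124.6°)/2 = -126.3° − 62.3° = -188.6°.
Normalise into (−180°, 180°]: +171.4°.
(The naïve average (-126.3 + +109.1)/2 = -8.6° is on the wrong side of the globe.)

+171.4°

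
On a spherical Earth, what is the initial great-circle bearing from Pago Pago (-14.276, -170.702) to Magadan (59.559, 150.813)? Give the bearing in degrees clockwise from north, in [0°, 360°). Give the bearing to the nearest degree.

341°

Δλ = 150.813 − -170.702 = 321.515°; wrapped into (−180°, 180°]: -38.485°.
θ = atan2( sin Δλ · cos φ₂ , cos φ₁ · sin φ₂ − sin φ₁ · cos φ₂ · cos Δλ )
  = atan2(-0.31529, 0.93332) = -18.666° → normalised to [0°, 360°): 341.334°.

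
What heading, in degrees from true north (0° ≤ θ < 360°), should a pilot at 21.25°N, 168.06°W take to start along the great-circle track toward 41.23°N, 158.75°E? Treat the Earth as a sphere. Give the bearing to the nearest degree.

Δλ = 158.75 − -168.06 = 326.81°; wrapped into (−180°, 180°]: -33.19°.
θ = atan2( sin Δλ · cos φ₂ , cos φ₁ · sin φ₂ − sin φ₁ · cos φ₂ · cos Δλ )
  = atan2(-0.41170, 0.38616) = -46.833° → normalised to [0°, 360°): 313.167°.

313°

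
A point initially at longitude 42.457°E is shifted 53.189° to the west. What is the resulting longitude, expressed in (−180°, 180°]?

10.732°W

Start at +42.457°; shift −53.189° → -10.732°.
-10.732° already lies in (−180°, 180°].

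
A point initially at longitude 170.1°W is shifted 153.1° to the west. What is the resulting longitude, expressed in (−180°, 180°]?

36.8°E

Start at -170.1°; shift −153.1° → -323.2°.
-323.2° lies outside (−180°, 180°]; add 360° → +36.8°.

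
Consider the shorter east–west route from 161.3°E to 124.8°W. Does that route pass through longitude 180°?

Yes

Naïve |-124.8 − 161.3| = 286.1° > 180°, so the shorter arc goes the other way round — across 180°.
Signed shortest Δλ = ((-124.8 − 161.3 + 180) mod 360) − 180 = 73.9°.
Going east by 73.9° from +161.3° passes through 180° before reaching -124.8°.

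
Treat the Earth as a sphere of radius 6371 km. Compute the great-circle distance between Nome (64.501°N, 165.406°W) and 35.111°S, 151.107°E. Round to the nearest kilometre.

Δλ = 151.107 − -165.406 = 316.513°; wrapped into (−180°, 180°]: -43.487°.
Δφ = -35.111 − 64.501 = -99.612°.
a = sin²(Δφ/2) + cos φ₁ · cos φ₂ · sin²(Δλ/2) = 0.631816.
c = 2·atan2(√a, √(1−a)) = 1.83758 rad → d = 6371·c ≈ 11707.24 km.

11707 km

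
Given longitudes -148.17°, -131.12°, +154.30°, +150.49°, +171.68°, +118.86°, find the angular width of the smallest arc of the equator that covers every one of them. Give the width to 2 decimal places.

110.02°

Sort the longitudes: -148.17°, -131.12°, +118.86°, +150.49°, +154.30°, +171.68°.
Eastward gaps between consecutive values (wrapping around): 17.05°, 249.98°, 31.63°, 3.81°, 17.38°, 40.15°.
Largest gap = 249.98° ⇒ minimal covering band is its complement: 360° − 249.98° = 110.02°.
Band runs from +118.86° eastward to -131.12°, crossing the antimeridian.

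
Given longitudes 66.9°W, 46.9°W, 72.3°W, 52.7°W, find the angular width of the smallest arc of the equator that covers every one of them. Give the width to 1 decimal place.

Sort the longitudes: -72.3°, -66.9°, -52.7°, -46.9°.
Eastward gaps between consecutive values (wrapping around): 5.4°, 14.2°, 5.8°, 334.6°.
Largest gap = 334.6° ⇒ minimal covering band is its complement: 360° − 334.6° = 25.4°.
Band runs from -72.3° eastward to -46.9°.

25.4°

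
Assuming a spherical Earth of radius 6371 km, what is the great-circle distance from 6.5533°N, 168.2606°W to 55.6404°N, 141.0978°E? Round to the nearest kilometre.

7035 km

Δλ = 141.0978 − -168.2606 = 309.3584°; wrapped into (−180°, 180°]: -50.6416°.
Δφ = 55.6404 − 6.5533 = 49.0871°.
a = sin²(Δφ/2) + cos φ₁ · cos φ₂ · sin²(Δλ/2) = 0.275105.
c = 2·atan2(√a, √(1−a)) = 1.10427 rad → d = 6371·c ≈ 7035.27 km.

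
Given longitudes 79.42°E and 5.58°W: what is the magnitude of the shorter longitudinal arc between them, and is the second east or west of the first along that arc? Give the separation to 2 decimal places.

85.00° west

Raw difference: -5.58 − 79.42 = -85.0°.
Normalise into (−180°, 180°]: -85.0° stays -85.0°.
Negative ⇒ the second point lies to the west; separation 85.00°.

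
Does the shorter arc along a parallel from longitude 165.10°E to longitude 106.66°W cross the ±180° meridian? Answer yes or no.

Naïve |-106.66 − 165.10| = 271.76° > 180°, so the shorter arc goes the other way round — across 180°.
Signed shortest Δλ = ((-106.66 − 165.10 + 180) mod 360) − 180 = 88.24°.
Going east by 88.24° from +165.10° passes through 180° before reaching -106.66°.

Yes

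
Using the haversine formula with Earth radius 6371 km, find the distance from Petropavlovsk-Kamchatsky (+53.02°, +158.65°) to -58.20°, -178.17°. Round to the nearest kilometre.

12543 km

Δλ = -178.17 − 158.65 = -336.82°; wrapped into (−180°, 180°]: 23.18°.
Δφ = -58.20 − 53.02 = -111.22°.
a = sin²(Δφ/2) + cos φ₁ · cos φ₂ · sin²(Δλ/2) = 0.693770.
c = 2·atan2(√a, √(1−a)) = 1.96876 rad → d = 6371·c ≈ 12542.95 km.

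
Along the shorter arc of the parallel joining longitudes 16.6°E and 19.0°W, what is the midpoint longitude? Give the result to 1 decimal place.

Signed shortest Δλ from +16.6° to -19.0° is -35.6°.
Midpoint longitude = +16.6° + (-35.6°)/2 = +16.6° − 17.8° = -1.2°.

1.2°W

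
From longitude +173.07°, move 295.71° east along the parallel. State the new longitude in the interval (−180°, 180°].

+108.78°

Start at +173.07°; shift +295.71° → +468.78°.
+468.78° lies outside (−180°, 180°]; subtract 360° → +108.78°.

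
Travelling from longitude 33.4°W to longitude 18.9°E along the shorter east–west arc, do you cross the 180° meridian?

No

Signed shortest Δλ = ((18.9 − -33.4 + 180) mod 360) − 180 = 52.3°.
Going east by 52.3° from -33.4° reaches +18.9° without touching 180°.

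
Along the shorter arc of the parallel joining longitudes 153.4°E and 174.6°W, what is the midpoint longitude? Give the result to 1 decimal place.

Signed shortest Δλ from +153.4° to -174.6° is +32.0°.
Midpoint longitude = +153.4° + (+32.0°)/2 = +153.4° + 16.0° = +169.4°.
(The naïve average (+153.4 + -174.6)/2 = -10.6° is on the wrong side of the globe.)

169.4°E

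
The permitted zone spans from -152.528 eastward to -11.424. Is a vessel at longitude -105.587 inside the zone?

Band width going east from -152.528° to -11.424°: ((-11.424 − -152.528) mod 360) = 141.104°.
Offset of -105.587° east of the west edge: ((-105.587 − -152.528) mod 360) = 46.941°.
46.941° ≤ 141.104° ⇒ inside.

Yes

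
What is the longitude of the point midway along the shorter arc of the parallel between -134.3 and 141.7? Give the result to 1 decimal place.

-176.3°

Signed shortest Δλ from -134.3° to +141.7° is -84.0°.
Midpoint longitude = -134.3° + (-84.0°)/2 = -134.3° − 42.0° = -176.3°.
(The naïve average (-134.3 + +141.7)/2 = 3.7° is on the wrong side of the globe.)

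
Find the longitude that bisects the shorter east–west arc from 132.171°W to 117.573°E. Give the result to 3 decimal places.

Signed shortest Δλ from -132.171° to +117.573° is -110.256°.
Midpoint longitude = -132.171° + (-110.256°)/2 = -132.171° − 55.128° = -187.299°.
Normalise into (−180°, 180°]: +172.701°.
(The naïve average (-132.171 + +117.573)/2 = -7.299° is on the wrong side of the globe.)

172.701°E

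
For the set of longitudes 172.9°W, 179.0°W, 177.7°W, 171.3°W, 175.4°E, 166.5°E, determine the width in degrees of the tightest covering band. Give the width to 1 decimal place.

22.2°

Sort the longitudes: -179.0°, -177.7°, -172.9°, -171.3°, +166.5°, +175.4°.
Eastward gaps between consecutive values (wrapping around): 1.3°, 4.8°, 1.6°, 337.8°, 8.9°, 5.6°.
Largest gap = 337.8° ⇒ minimal covering band is its complement: 360° − 337.8° = 22.2°.
Band runs from +166.5° eastward to -171.3°, crossing the antimeridian.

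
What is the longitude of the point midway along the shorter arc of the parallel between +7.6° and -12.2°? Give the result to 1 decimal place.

-2.3°

Signed shortest Δλ from +7.6° to -12.2° is -19.8°.
Midpoint longitude = +7.6° + (-19.8°)/2 = +7.6° − 9.9° = -2.3°.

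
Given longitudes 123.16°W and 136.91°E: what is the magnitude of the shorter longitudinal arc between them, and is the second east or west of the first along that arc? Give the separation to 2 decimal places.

Raw difference: 136.91 − -123.16 = 260.07°.
Normalise into (−180°, 180°]: 260.07° − 360° = -99.93°.
Negative ⇒ the second point lies to the west; separation 99.93°.

99.93° west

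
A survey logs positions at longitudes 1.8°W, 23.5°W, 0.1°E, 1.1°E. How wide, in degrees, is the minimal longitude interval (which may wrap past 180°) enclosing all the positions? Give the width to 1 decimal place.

24.6°

Sort the longitudes: -23.5°, -1.8°, +0.1°, +1.1°.
Eastward gaps between consecutive values (wrapping around): 21.7°, 1.9°, 1.0°, 335.4°.
Largest gap = 335.4° ⇒ minimal covering band is its complement: 360° − 335.4° = 24.6°.
Band runs from -23.5° eastward to +1.1°.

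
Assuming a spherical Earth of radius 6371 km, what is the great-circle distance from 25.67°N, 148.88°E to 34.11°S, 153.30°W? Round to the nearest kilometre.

Δλ = -153.30 − 148.88 = -302.18°; wrapped into (−180°, 180°]: 57.82°.
Δφ = -34.11 − 25.67 = -59.78°.
a = sin²(Δφ/2) + cos φ₁ · cos φ₂ · sin²(Δλ/2) = 0.422744.
c = 2·atan2(√a, √(1−a)) = 1.41566 rad → d = 6371·c ≈ 9019.19 km.

9019 km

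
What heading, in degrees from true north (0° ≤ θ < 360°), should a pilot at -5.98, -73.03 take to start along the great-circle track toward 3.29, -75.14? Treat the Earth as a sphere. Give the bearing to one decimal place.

Δλ = -75.14 − -73.03 = -2.11°.
θ = atan2( sin Δλ · cos φ₂ , cos φ₁ · sin φ₂ − sin φ₁ · cos φ₂ · cos Δλ )
  = atan2(-0.03676, 0.16102) = -12.859° → normalised to [0°, 360°): 347.141°.

347.1°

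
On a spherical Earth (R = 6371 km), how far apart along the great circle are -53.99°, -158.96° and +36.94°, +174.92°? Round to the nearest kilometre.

Δλ = 174.92 − -158.96 = 333.88°; wrapped into (−180°, 180°]: -26.12°.
Δφ = 36.94 − -53.99 = 90.93°.
a = sin²(Δφ/2) + cos φ₁ · cos φ₂ · sin²(Δλ/2) = 0.532110.
c = 2·atan2(√a, √(1−a)) = 1.63506 rad → d = 6371·c ≈ 10416.98 km.

10417 km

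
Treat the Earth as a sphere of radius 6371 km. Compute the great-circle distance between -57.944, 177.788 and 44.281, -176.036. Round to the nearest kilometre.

Δλ = -176.036 − 177.788 = -353.824°; wrapped into (−180°, 180°]: 6.176°.
Δφ = 44.281 − -57.944 = 102.225°.
a = sin²(Δφ/2) + cos φ₁ · cos φ₂ · sin²(Δλ/2) = 0.606978.
c = 2·atan2(√a, √(1−a)) = 1.78642 rad → d = 6371·c ≈ 11381.28 km.

11381 km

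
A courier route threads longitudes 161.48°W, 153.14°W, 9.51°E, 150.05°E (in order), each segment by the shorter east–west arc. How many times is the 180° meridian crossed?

Leg 1: -161.48° → -153.14°, shortest Δλ = 8.34° (east) — does not cross 180°.
Leg 2: -153.14° → +9.51°, shortest Δλ = 162.65° (east) — does not cross 180°.
Leg 3: +9.51° → +150.05°, shortest Δλ = 140.54° (east) — does not cross 180°.
Total crossings: 0.

0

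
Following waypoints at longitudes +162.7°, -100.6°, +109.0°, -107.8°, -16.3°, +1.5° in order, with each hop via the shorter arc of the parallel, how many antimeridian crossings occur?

Leg 1: +162.7° → -100.6°, shortest Δλ = 96.7° (east) — crosses 180°.
Leg 2: -100.6° → +109.0°, shortest Δλ = -150.4° (west) — crosses 180°.
Leg 3: +109.0° → -107.8°, shortest Δλ = 143.2° (east) — crosses 180°.
Leg 4: -107.8° → -16.3°, shortest Δλ = 91.5° (east) — does not cross 180°.
Leg 5: -16.3° → +1.5°, shortest Δλ = 17.8° (east) — does not cross 180°.
Total crossings: 3.

3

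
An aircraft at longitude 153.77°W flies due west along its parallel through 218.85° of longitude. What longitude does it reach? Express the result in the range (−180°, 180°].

12.62°W

Start at -153.77°; shift −218.85° → -372.62°.
-372.62° lies outside (−180°, 180°]; add 360° → -12.62°.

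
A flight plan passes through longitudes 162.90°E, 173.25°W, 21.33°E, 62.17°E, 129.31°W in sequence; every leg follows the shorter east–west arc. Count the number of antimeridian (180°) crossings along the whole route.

3

Leg 1: +162.90° → -173.25°, shortest Δλ = 23.85° (east) — crosses 180°.
Leg 2: -173.25° → +21.33°, shortest Δλ = -165.42° (west) — crosses 180°.
Leg 3: +21.33° → +62.17°, shortest Δλ = 40.84° (east) — does not cross 180°.
Leg 4: +62.17° → -129.31°, shortest Δλ = 168.52° (east) — crosses 180°.
Total crossings: 3.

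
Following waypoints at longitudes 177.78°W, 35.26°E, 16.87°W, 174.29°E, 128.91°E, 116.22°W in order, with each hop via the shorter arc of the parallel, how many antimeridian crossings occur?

Leg 1: -177.78° → +35.26°, shortest Δλ = -146.96° (west) — crosses 180°.
Leg 2: +35.26° → -16.87°, shortest Δλ = -52.13° (west) — does not cross 180°.
Leg 3: -16.87° → +174.29°, shortest Δλ = -168.84° (west) — crosses 180°.
Leg 4: +174.29° → +128.91°, shortest Δλ = -45.38° (west) — does not cross 180°.
Leg 5: +128.91° → -116.22°, shortest Δλ = 114.87° (east) — crosses 180°.
Total crossings: 3.

3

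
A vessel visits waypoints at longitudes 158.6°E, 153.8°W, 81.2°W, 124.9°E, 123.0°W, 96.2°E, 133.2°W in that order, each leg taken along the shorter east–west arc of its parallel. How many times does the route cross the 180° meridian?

5

Leg 1: +158.6° → -153.8°, shortest Δλ = 47.6° (east) — crosses 180°.
Leg 2: -153.8° → -81.2°, shortest Δλ = 72.6° (east) — does not cross 180°.
Leg 3: -81.2° → +124.9°, shortest Δλ = -153.9° (west) — crosses 180°.
Leg 4: +124.9° → -123.0°, shortest Δλ = 112.1° (east) — crosses 180°.
Leg 5: -123.0° → +96.2°, shortest Δλ = -140.8° (west) — crosses 180°.
Leg 6: +96.2° → -133.2°, shortest Δλ = 130.6° (east) — crosses 180°.
Total crossings: 5.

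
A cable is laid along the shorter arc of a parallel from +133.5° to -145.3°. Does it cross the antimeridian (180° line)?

Yes

Naïve |-145.3 − 133.5| = 278.8° > 180°, so the shorter arc goes the other way round — across 180°.
Signed shortest Δλ = ((-145.3 − 133.5 + 180) mod 360) − 180 = 81.2°.
Going east by 81.2° from +133.5° passes through 180° before reaching -145.3°.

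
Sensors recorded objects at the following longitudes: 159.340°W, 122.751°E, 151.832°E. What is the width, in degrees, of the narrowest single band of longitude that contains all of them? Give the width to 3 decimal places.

Sort the longitudes: -159.340°, +122.751°, +151.832°.
Eastward gaps between consecutive values (wrapping around): 282.091°, 29.081°, 48.828°.
Largest gap = 282.091° ⇒ minimal covering band is its complement: 360° − 282.091° = 77.909°.
Band runs from +122.751° eastward to -159.340°, crossing the antimeridian.

77.909°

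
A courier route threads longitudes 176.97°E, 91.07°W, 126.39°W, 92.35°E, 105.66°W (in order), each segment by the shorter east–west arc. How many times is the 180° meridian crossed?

Leg 1: +176.97° → -91.07°, shortest Δλ = 91.96° (east) — crosses 180°.
Leg 2: -91.07° → -126.39°, shortest Δλ = -35.32° (west) — does not cross 180°.
Leg 3: -126.39° → +92.35°, shortest Δλ = -141.26° (west) — crosses 180°.
Leg 4: +92.35° → -105.66°, shortest Δλ = 161.99° (east) — crosses 180°.
Total crossings: 3.

3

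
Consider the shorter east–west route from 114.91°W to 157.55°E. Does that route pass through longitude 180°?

Naïve |157.55 − -114.91| = 272.46° > 180°, so the shorter arc goes the other way round — across 180°.
Signed shortest Δλ = ((157.55 − -114.91 + 180) mod 360) − 180 = -87.54°.
Going west by 87.54° from -114.91° passes through 180° before reaching +157.55°.

Yes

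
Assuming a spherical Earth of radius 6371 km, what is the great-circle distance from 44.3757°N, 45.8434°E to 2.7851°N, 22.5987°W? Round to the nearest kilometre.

8091 km

Δλ = -22.5987 − 45.8434 = -68.4421°.
Δφ = 2.7851 − 44.3757 = -41.5906°.
a = sin²(Δφ/2) + cos φ₁ · cos φ₂ · sin²(Δλ/2) = 0.351846.
c = 2·atan2(√a, √(1−a)) = 1.26997 rad → d = 6371·c ≈ 8090.99 km.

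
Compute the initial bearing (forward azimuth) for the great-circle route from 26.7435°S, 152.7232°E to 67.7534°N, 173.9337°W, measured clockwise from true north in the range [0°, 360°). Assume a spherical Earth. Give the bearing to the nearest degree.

Δλ = -173.9337 − 152.7232 = -326.6569°; wrapped into (−180°, 180°]: 33.3431°.
θ = atan2( sin Δλ · cos φ₂ , cos φ₁ · sin φ₂ − sin φ₁ · cos φ₂ · cos Δλ )
  = atan2(0.20809, 0.96888) = 12.122° → normalised to [0°, 360°): 12.122°.

12°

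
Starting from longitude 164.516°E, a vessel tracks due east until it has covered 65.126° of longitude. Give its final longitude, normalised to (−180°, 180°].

130.358°W

Start at +164.516°; shift +65.126° → +229.642°.
+229.642° lies outside (−180°, 180°]; subtract 360° → -130.358°.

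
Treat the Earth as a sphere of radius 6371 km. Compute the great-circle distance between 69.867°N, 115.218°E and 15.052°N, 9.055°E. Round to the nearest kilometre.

9040 km

Δλ = 9.055 − 115.218 = -106.163°.
Δφ = 15.052 − 69.867 = -54.815°.
a = sin²(Δφ/2) + cos φ₁ · cos φ₂ · sin²(Δλ/2) = 0.424350.
c = 2·atan2(√a, √(1−a)) = 1.41891 rad → d = 6371·c ≈ 9039.90 km.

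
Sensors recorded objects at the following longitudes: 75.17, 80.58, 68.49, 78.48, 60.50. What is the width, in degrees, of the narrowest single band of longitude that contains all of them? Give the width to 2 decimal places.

Sort the longitudes: +60.50°, +68.49°, +75.17°, +78.48°, +80.58°.
Eastward gaps between consecutive values (wrapping around): 7.99°, 6.68°, 3.31°, 2.10°, 339.92°.
Largest gap = 339.92° ⇒ minimal covering band is its complement: 360° − 339.92° = 20.08°.
Band runs from +60.50° eastward to +80.58°.

20.08°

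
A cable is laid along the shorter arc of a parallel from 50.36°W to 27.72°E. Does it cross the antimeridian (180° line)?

No

Signed shortest Δλ = ((27.72 − -50.36 + 180) mod 360) − 180 = 78.08°.
Going east by 78.08° from -50.36° reaches +27.72° without touching 180°.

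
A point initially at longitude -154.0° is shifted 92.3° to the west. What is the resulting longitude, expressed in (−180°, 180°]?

Start at -154.0°; shift −92.3° → -246.3°.
-246.3° lies outside (−180°, 180°]; add 360° → +113.7°.

+113.7°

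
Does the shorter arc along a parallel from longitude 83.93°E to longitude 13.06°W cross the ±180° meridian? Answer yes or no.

No

Signed shortest Δλ = ((-13.06 − 83.93 + 180) mod 360) − 180 = -96.99°.
Going west by 96.99° from +83.93° reaches -13.06° without touching 180°.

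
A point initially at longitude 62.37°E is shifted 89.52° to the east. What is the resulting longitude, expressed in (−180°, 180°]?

151.89°E

Start at +62.37°; shift +89.52° → +151.89°.
+151.89° already lies in (−180°, 180°].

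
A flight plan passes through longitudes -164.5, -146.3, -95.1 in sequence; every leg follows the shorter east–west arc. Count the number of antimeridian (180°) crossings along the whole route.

Leg 1: -164.5° → -146.3°, shortest Δλ = 18.2° (east) — does not cross 180°.
Leg 2: -146.3° → -95.1°, shortest Δλ = 51.2° (east) — does not cross 180°.
Total crossings: 0.

0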